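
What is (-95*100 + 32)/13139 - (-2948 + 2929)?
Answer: 240173/13139 ≈ 18.279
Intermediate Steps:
(-95*100 + 32)/13139 - (-2948 + 2929) = (-9500 + 32)*(1/13139) - 1*(-19) = -9468*1/13139 + 19 = -9468/13139 + 19 = 240173/13139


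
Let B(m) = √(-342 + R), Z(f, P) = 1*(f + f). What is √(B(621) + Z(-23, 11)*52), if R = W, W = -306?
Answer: √(-2392 + 18*I*√2) ≈ 0.2602 + 48.909*I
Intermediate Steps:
R = -306
Z(f, P) = 2*f (Z(f, P) = 1*(2*f) = 2*f)
B(m) = 18*I*√2 (B(m) = √(-342 - 306) = √(-648) = 18*I*√2)
√(B(621) + Z(-23, 11)*52) = √(18*I*√2 + (2*(-23))*52) = √(18*I*√2 - 46*52) = √(18*I*√2 - 2392) = √(-2392 + 18*I*√2)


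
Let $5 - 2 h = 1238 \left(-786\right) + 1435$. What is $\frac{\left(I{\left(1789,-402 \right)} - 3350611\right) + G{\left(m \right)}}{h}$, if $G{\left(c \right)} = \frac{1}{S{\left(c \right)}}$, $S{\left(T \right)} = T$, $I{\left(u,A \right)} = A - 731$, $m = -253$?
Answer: $- \frac{847991233}{122912207} \approx -6.8992$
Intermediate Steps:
$I{\left(u,A \right)} = -731 + A$ ($I{\left(u,A \right)} = A - 731 = -731 + A$)
$h = 485819$ ($h = \frac{5}{2} - \frac{1238 \left(-786\right) + 1435}{2} = \frac{5}{2} - \frac{-973068 + 1435}{2} = \frac{5}{2} - - \frac{971633}{2} = \frac{5}{2} + \frac{971633}{2} = 485819$)
$G{\left(c \right)} = \frac{1}{c}$
$\frac{\left(I{\left(1789,-402 \right)} - 3350611\right) + G{\left(m \right)}}{h} = \frac{\left(\left(-731 - 402\right) - 3350611\right) + \frac{1}{-253}}{485819} = \left(\left(-1133 - 3350611\right) - \frac{1}{253}\right) \frac{1}{485819} = \left(-3351744 - \frac{1}{253}\right) \frac{1}{485819} = \left(- \frac{847991233}{253}\right) \frac{1}{485819} = - \frac{847991233}{122912207}$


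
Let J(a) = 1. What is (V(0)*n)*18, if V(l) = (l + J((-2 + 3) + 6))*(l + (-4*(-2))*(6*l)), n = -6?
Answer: 0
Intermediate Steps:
V(l) = 49*l*(1 + l) (V(l) = (l + 1)*(l + (-4*(-2))*(6*l)) = (1 + l)*(l + 8*(6*l)) = (1 + l)*(l + 48*l) = (1 + l)*(49*l) = 49*l*(1 + l))
(V(0)*n)*18 = ((49*0*(1 + 0))*(-6))*18 = ((49*0*1)*(-6))*18 = (0*(-6))*18 = 0*18 = 0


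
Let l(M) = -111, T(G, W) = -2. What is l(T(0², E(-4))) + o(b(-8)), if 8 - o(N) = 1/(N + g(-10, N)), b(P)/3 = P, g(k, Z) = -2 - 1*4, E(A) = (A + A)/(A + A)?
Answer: -3089/30 ≈ -102.97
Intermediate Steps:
E(A) = 1 (E(A) = (2*A)/((2*A)) = (2*A)*(1/(2*A)) = 1)
g(k, Z) = -6 (g(k, Z) = -2 - 4 = -6)
b(P) = 3*P
o(N) = 8 - 1/(-6 + N) (o(N) = 8 - 1/(N - 6) = 8 - 1/(-6 + N))
l(T(0², E(-4))) + o(b(-8)) = -111 + (-49 + 8*(3*(-8)))/(-6 + 3*(-8)) = -111 + (-49 + 8*(-24))/(-6 - 24) = -111 + (-49 - 192)/(-30) = -111 - 1/30*(-241) = -111 + 241/30 = -3089/30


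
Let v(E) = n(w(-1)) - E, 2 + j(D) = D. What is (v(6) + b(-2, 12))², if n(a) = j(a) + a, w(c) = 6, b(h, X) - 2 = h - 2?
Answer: 4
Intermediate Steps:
b(h, X) = h (b(h, X) = 2 + (h - 2) = 2 + (-2 + h) = h)
j(D) = -2 + D
n(a) = -2 + 2*a (n(a) = (-2 + a) + a = -2 + 2*a)
v(E) = 10 - E (v(E) = (-2 + 2*6) - E = (-2 + 12) - E = 10 - E)
(v(6) + b(-2, 12))² = ((10 - 1*6) - 2)² = ((10 - 6) - 2)² = (4 - 2)² = 2² = 4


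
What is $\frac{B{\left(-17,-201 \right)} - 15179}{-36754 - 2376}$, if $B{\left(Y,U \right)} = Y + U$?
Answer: $\frac{15397}{39130} \approx 0.39348$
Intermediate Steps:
$B{\left(Y,U \right)} = U + Y$
$\frac{B{\left(-17,-201 \right)} - 15179}{-36754 - 2376} = \frac{\left(-201 - 17\right) - 15179}{-36754 - 2376} = \frac{-218 - 15179}{-36754 + \left(-17137 + 14761\right)} = - \frac{15397}{-36754 - 2376} = - \frac{15397}{-39130} = \left(-15397\right) \left(- \frac{1}{39130}\right) = \frac{15397}{39130}$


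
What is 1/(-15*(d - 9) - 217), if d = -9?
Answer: 1/53 ≈ 0.018868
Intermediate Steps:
1/(-15*(d - 9) - 217) = 1/(-15*(-9 - 9) - 217) = 1/(-15*(-18) - 217) = 1/(270 - 217) = 1/53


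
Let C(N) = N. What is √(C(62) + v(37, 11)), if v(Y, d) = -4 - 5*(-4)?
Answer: √78 ≈ 8.8318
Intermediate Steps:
v(Y, d) = 16 (v(Y, d) = -4 + 20 = 16)
√(C(62) + v(37, 11)) = √(62 + 16) = √78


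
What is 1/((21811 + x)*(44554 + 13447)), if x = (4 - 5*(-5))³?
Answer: 1/2679646200 ≈ 3.7318e-10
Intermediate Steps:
x = 24389 (x = (4 + 25)³ = 29³ = 24389)
1/((21811 + x)*(44554 + 13447)) = 1/((21811 + 24389)*(44554 + 13447)) = 1/(46200*58001) = 1/2679646200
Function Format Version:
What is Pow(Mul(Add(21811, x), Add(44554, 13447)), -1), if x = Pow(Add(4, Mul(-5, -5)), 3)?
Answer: Rational(1, 2679646200) ≈ 3.7318e-10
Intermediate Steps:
x = 24389 (x = Pow(Add(4, 25), 3) = Pow(29, 3) = 24389)
Pow(Mul(Add(21811, x), Add(44554, 13447)), -1) = Pow(Mul(Add(21811, 24389), Add(44554, 13447)), -1) = Pow(Mul(46200, 58001), -1) = Pow(2679646200, -1) = Rational(1, 2679646200)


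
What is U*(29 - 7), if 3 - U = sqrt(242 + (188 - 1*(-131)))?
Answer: 66 - 22*sqrt(561) ≈ -455.08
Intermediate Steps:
U = 3 - sqrt(561) (U = 3 - sqrt(242 + (188 - 1*(-131))) = 3 - sqrt(242 + (188 + 131)) = 3 - sqrt(242 + 319) = 3 - sqrt(561) ≈ -20.685)
U*(29 - 7) = (3 - sqrt(561))*(29 - 7) = (3 - sqrt(561))*22 = 66 - 22*sqrt(561)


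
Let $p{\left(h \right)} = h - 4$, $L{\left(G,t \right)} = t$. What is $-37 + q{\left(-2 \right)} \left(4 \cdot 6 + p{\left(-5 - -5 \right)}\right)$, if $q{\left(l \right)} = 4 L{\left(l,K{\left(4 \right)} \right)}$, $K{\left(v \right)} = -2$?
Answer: $-197$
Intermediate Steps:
$p{\left(h \right)} = -4 + h$ ($p{\left(h \right)} = h - 4 = -4 + h$)
$q{\left(l \right)} = -8$ ($q{\left(l \right)} = 4 \left(-2\right) = -8$)
$-37 + q{\left(-2 \right)} \left(4 \cdot 6 + p{\left(-5 - -5 \right)}\right) = -37 - 8 \left(4 \cdot 6 - 4\right) = -37 - 8 \left(24 + \left(-4 + \left(-5 + 5\right)\right)\right) = -37 - 8 \left(24 + \left(-4 + 0\right)\right) = -37 - 8 \left(24 - 4\right) = -37 - 160 = -197$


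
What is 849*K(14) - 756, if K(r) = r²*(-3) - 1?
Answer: -500817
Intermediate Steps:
K(r) = -1 - 3*r² (K(r) = -3*r² - 1 = -1 - 3*r²)
849*K(14) - 756 = 849*(-1 - 3*14²) - 756 = 849*(-1 - 3*196) - 756 = 849*(-1 - 588) - 756 = 849*(-589) - 756 = -500061 - 756 = -500817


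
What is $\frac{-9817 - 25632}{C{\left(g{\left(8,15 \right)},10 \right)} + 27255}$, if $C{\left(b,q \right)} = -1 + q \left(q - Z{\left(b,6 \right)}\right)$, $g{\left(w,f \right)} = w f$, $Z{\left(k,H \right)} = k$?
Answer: $- \frac{35449}{26154} \approx -1.3554$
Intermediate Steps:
$g{\left(w,f \right)} = f w$
$C{\left(b,q \right)} = -1 + q \left(q - b\right)$
$\frac{-9817 - 25632}{C{\left(g{\left(8,15 \right)},10 \right)} + 27255} = \frac{-9817 - 25632}{\left(-1 + 10^{2} - 15 \cdot 8 \cdot 10\right) + 27255} = - \frac{35449}{\left(-1 + 100 - 120 \cdot 10\right) + 27255} = - \frac{35449}{\left(-1 + 100 - 1200\right) + 27255} = - \frac{35449}{-1101 + 27255} = - \frac{35449}{26154}$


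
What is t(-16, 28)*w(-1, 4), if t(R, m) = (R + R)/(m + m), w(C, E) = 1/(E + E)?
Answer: -1/14 ≈ -0.071429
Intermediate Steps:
w(C, E) = 1/(2*E)
t(R, m) = R/m (t(R, m) = (2*R)/((2*m)) = (2*R)*(1/(2*m)) = R/m)
t(-16, 28)*w(-1, 4) = (-16/28)*((½)/4) = (-16*1/28)*((½)*(¼)) = -4/7*⅛ = -1/14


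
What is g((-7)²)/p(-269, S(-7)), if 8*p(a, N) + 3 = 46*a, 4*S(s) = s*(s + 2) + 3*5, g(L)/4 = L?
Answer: -1568/12377 ≈ -0.12669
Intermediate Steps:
g(L) = 4*L
S(s) = 15/4 + s*(2 + s)/4 (S(s) = (s*(s + 2) + 3*5)/4 = (s*(2 + s) + 15)/4 = (15 + s*(2 + s))/4 = 15/4 + s*(2 + s)/4)
p(a, N) = -3/8 + 23*a/4 (p(a, N) = -3/8 + (46*a)/8 = -3/8 + 23*a/4)
g((-7)²)/p(-269, S(-7)) = (4*(-7)²)/(-3/8 + (23/4)*(-269)) = (4*49)/(-3/8 - 6187/4) = 196/(-12377/8) = 196*(-8/12377) = -1568/12377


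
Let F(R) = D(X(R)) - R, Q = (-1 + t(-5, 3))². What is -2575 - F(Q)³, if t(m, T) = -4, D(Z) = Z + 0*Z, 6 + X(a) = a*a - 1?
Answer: -208530432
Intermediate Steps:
X(a) = -7 + a² (X(a) = -6 + (a*a - 1) = -6 + (a² - 1) = -6 + (-1 + a²) = -7 + a²)
D(Z) = Z (D(Z) = Z + 0 = Z)
Q = 25 (Q = (-1 - 4)² = (-5)² = 25)
F(R) = -7 + R² - R (F(R) = (-7 + R²) - R = -7 + R² - R)
-2575 - F(Q)³ = -2575 - (-7 + 25² - 1*25)³ = -2575 - (-7 + 625 - 25)³ = -2575 - 1*593³ = -2575 - 1*208527857 = -2575 - 208527857 = -208530432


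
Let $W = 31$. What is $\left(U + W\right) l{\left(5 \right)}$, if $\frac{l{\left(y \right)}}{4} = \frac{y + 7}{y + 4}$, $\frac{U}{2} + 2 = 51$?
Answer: $688$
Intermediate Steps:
$U = 98$ ($U = -4 + 2 \cdot 51 = -4 + 102 = 98$)
$l{\left(y \right)} = \frac{4 \left(7 + y\right)}{4 + y}$ ($l{\left(y \right)} = 4 \frac{y + 7}{y + 4} = 4 \frac{7 + y}{4 + y} = \frac{4 \left(7 + y\right)}{4 + y}$)
$\left(U + W\right) l{\left(5 \right)} = \left(98 + 31\right) \frac{4 \left(7 + 5\right)}{4 + 5} = 129 \cdot 4 \cdot \frac{1}{9} \cdot 12 = 129 \cdot \frac{16}{3} = 688$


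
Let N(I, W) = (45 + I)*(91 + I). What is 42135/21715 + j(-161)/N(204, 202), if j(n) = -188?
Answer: 618188801/319015065 ≈ 1.9378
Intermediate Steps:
42135/21715 + j(-161)/N(204, 202) = 42135/21715 - 188/(4095 + 204² + 136*204) = 42135*(1/21715) - 188/(4095 + 41616 + 27744) = 8427/4343 - 188/73455 = 618188801/319015065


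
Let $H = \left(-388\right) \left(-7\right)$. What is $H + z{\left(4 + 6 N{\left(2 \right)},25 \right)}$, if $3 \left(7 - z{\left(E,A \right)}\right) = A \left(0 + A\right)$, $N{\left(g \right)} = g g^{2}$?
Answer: $\frac{7544}{3} \approx 2514.7$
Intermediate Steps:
$N{\left(g \right)} = g^{3}$
$H = 2716$
$z{\left(E,A \right)} = 7 - \frac{A^{2}}{3}$ ($z{\left(E,A \right)} = 7 - \frac{A \left(0 + A\right)}{3} = 7 - \frac{A A}{3} = 7 - \frac{A^{2}}{3}$)
$H + z{\left(4 + 6 N{\left(2 \right)},25 \right)} = 2716 + \left(7 - \frac{25^{2}}{3}\right) = 2716 + \left(7 - \frac{625}{3}\right) = 2716 - \frac{604}{3} = \frac{7544}{3}$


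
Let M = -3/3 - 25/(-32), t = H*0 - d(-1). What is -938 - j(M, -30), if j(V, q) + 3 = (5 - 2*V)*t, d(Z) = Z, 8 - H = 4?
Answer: -15047/16 ≈ -940.44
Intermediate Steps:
H = 4 (H = 8 - 1*4 = 8 - 4 = 4)
t = 1 (t = 4*0 - 1*(-1) = 0 + 1 = 1)
M = -7/32 (M = -3*⅓ - 25*(-1/32) = -1 + 25/32 = -7/32 ≈ -0.21875)
j(V, q) = 2 - 2*V (j(V, q) = -3 + (5 - 2*V)*1 = -3 + (5 - 2*V) = 2 - 2*V)
-938 - j(M, -30) = -938 - (2 - 2*(-7/32)) = -938 - (2 + 7/16) = -938 - 1*39/16 = -938 - 39/16 = -15047/16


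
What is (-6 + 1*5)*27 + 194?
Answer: 167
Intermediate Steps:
(-6 + 1*5)*27 + 194 = (-6 + 5)*27 + 194 = -1*27 + 194 = -27 + 194 = 167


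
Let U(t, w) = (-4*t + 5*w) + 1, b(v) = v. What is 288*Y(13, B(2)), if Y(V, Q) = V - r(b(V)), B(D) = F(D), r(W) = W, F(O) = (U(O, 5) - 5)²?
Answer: 0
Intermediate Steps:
U(t, w) = 1 - 4*t + 5*w
F(O) = (21 - 4*O)² (F(O) = ((1 - 4*O + 5*5) - 5)² = ((1 - 4*O + 25) - 5)² = ((26 - 4*O) - 5)² = (21 - 4*O)²)
B(D) = (-21 + 4*D)²
Y(V, Q) = 0 (Y(V, Q) = V - V = 0)
288*Y(13, B(2)) = 288*0 = 0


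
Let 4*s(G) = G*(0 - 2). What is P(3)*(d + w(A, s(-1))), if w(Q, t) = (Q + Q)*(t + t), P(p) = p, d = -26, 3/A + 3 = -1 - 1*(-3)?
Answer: -96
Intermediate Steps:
A = -3 (A = 3/(-3 + (-1 - 1*(-3))) = 3/(-3 + (-1 + 3)) = 3/(-3 + 2) = 3/(-1) = 3*(-1) = -3)
s(G) = -G/2 (s(G) = (G*(0 - 2))/4 = (G*(-2))/4 = (-2*G)/4 = -G/2)
w(Q, t) = 4*Q*t (w(Q, t) = (2*Q)*(2*t) = 4*Q*t)
P(3)*(d + w(A, s(-1))) = 3*(-26 + 4*(-3)*(-1/2*(-1))) = 3*(-26 + 4*(-3)*(1/2)) = 3*(-26 - 6) = 3*(-32) = -96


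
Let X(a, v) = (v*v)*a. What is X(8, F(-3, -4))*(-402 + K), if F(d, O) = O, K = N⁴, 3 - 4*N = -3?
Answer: -50808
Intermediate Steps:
N = 3/2 (N = ¾ - ¼*(-3) = ¾ + ¾ = 3/2 ≈ 1.5000)
K = 81/16 (K = (3/2)⁴ = 81/16 ≈ 5.0625)
X(a, v) = a*v² (X(a, v) = v²*a = a*v²)
X(8, F(-3, -4))*(-402 + K) = (8*(-4)²)*(-402 + 81/16) = (8*16)*(-6351/16) = 128*(-6351/16) = -50808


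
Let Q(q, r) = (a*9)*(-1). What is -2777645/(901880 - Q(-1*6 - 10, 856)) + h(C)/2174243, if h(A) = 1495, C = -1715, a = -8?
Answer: -6037926994775/1960749731344 ≈ -3.0794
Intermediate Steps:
Q(q, r) = 72 (Q(q, r) = -8*9*(-1) = -72*(-1) = 72)
-2777645/(901880 - Q(-1*6 - 10, 856)) + h(C)/2174243 = -2777645/(901880 - 1*72) + 1495/2174243 = -2777645/(901880 - 72) + 1495*(1/2174243) = -2777645/901808 + 1495/2174243 = -6037926994775/1960749731344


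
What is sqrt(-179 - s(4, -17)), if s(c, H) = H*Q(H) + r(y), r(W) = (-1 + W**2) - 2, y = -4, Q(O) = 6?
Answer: 3*I*sqrt(10) ≈ 9.4868*I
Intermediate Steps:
r(W) = -3 + W**2
s(c, H) = 13 + 6*H (s(c, H) = H*6 + (-3 + (-4)**2) = 6*H + (-3 + 16) = 6*H + 13 = 13 + 6*H)
sqrt(-179 - s(4, -17)) = sqrt(-179 - (13 + 6*(-17))) = sqrt(-179 - (13 - 102)) = sqrt(-179 - 1*(-89)) = sqrt(-179 + 89) = sqrt(-90) = 3*I*sqrt(10)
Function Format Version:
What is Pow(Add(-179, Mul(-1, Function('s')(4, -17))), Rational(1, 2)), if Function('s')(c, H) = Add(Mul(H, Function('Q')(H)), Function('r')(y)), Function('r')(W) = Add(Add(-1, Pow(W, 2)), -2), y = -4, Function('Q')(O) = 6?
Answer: Mul(3, I, Pow(10, Rational(1, 2))) ≈ Mul(9.4868, I)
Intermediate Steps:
Function('r')(W) = Add(-3, Pow(W, 2))
Function('s')(c, H) = Add(13, Mul(6, H)) (Function('s')(c, H) = Add(Mul(H, 6), Add(-3, Pow(-4, 2))) = Add(Mul(6, H), Add(-3, 16)) = Add(Mul(6, H), 13) = Add(13, Mul(6, H)))
Pow(Add(-179, Mul(-1, Function('s')(4, -17))), Rational(1, 2)) = Pow(Add(-179, Mul(-1, Add(13, Mul(6, -17)))), Rational(1, 2)) = Pow(Add(-179, Mul(-1, Add(13, -102))), Rational(1, 2)) = Pow(Add(-179, Mul(-1, -89)), Rational(1, 2)) = Pow(Add(-179, 89), Rational(1, 2)) = Pow(-90, Rational(1, 2)) = Mul(3, I, Pow(10, Rational(1, 2)))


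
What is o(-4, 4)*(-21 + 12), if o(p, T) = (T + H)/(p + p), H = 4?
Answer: 9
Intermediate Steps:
o(p, T) = (4 + T)/(2*p) (o(p, T) = (T + 4)/(p + p) = (4 + T)/((2*p)) = (4 + T)*(1/(2*p)) = (4 + T)/(2*p))
o(-4, 4)*(-21 + 12) = ((½)*(4 + 4)/(-4))*(-21 + 12) = ((½)*(-¼)*8)*(-9) = -1*(-9) = 9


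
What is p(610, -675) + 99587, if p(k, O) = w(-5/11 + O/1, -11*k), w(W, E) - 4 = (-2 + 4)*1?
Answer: 99593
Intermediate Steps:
w(W, E) = 6 (w(W, E) = 4 + (-2 + 4)*1 = 4 + 2*1 = 4 + 2 = 6)
p(k, O) = 6
p(610, -675) + 99587 = 6 + 99587 = 99593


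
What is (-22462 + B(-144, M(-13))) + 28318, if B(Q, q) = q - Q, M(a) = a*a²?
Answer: 3803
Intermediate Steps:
M(a) = a³
(-22462 + B(-144, M(-13))) + 28318 = (-22462 + ((-13)³ - 1*(-144))) + 28318 = (-22462 + (-2197 + 144)) + 28318 = (-22462 - 2053) + 28318 = -24515 + 28318 = 3803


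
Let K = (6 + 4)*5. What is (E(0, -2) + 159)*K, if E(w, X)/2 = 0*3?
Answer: 7950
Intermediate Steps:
E(w, X) = 0 (E(w, X) = 2*(0*3) = 2*0 = 0)
K = 50 (K = 10*5 = 50)
(E(0, -2) + 159)*K = (0 + 159)*50 = 159*50 = 7950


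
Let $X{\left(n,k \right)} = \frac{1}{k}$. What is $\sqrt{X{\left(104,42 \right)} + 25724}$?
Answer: $\frac{11 \sqrt{375018}}{42} \approx 160.39$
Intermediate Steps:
$\sqrt{X{\left(104,42 \right)} + 25724} = \sqrt{\frac{1}{42} + 25724} = \sqrt{\frac{1080409}{42}} = \frac{11 \sqrt{375018}}{42}$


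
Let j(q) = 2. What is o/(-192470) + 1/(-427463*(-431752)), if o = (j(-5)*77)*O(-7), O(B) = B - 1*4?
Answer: 156320630480307/17760939628112360 ≈ 0.0088014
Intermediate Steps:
O(B) = -4 + B (O(B) = B - 4 = -4 + B)
o = -1694 (o = (2*77)*(-4 - 7) = 154*(-11) = -1694)
o/(-192470) + 1/(-427463*(-431752)) = -1694/(-192470) + 1/(-427463*(-431752)) = -1694*(-1/192470) - 1/427463*(-1/431752) = 847/96235 + 1/184558005176 = 156320630480307/17760939628112360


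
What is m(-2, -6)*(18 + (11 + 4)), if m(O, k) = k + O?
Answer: -264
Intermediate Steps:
m(O, k) = O + k
m(-2, -6)*(18 + (11 + 4)) = (-2 - 6)*(18 + (11 + 4)) = -8*(18 + 15) = -8*33 = -264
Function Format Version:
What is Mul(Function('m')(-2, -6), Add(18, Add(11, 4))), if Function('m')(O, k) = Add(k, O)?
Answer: -264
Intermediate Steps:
Function('m')(O, k) = Add(O, k)
Mul(Function('m')(-2, -6), Add(18, Add(11, 4))) = Mul(Add(-2, -6), Add(18, Add(11, 4))) = Mul(-8, Add(18, 15)) = Mul(-8, 33) = -264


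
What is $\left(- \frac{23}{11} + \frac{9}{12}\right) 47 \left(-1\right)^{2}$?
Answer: $- \frac{2773}{44} \approx -63.023$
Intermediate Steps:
$\left(- \frac{23}{11} + \frac{9}{12}\right) 47 \left(-1\right)^{2} = \left(\left(-23\right) \frac{1}{11} + 9 \cdot \frac{1}{12}\right) 47 \cdot 1 = \left(- \frac{23}{11} + \frac{3}{4}\right) 47 \cdot 1 = \left(- \frac{59}{44}\right) 47 \cdot 1 = \left(- \frac{2773}{44}\right) 1 = - \frac{2773}{44}$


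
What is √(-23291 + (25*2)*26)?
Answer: I*√21991 ≈ 148.29*I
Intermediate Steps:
√(-23291 + (25*2)*26) = √(-23291 + 50*26) = √(-23291 + 1300) = √(-21991) = I*√21991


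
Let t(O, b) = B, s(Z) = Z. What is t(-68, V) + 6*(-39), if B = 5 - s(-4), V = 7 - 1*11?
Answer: -225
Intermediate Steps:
V = -4 (V = 7 - 11 = -4)
B = 9 (B = 5 - 1*(-4) = 5 + 4 = 9)
t(O, b) = 9
t(-68, V) + 6*(-39) = 9 + 6*(-39) = 9 - 234 = -225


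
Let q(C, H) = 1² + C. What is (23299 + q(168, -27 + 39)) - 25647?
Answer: -2179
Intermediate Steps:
q(C, H) = 1 + C
(23299 + q(168, -27 + 39)) - 25647 = (23299 + (1 + 168)) - 25647 = (23299 + 169) - 25647 = 23468 - 25647 = -2179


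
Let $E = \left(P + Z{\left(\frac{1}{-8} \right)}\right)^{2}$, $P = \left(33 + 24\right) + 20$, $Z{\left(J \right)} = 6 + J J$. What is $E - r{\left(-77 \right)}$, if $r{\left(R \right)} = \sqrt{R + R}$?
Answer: $\frac{28227969}{4096} - i \sqrt{154} \approx 6891.6 - 12.41 i$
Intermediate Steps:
$Z{\left(J \right)} = 6 + J^{2}$
$r{\left(R \right)} = \sqrt{2} \sqrt{R}$ ($r{\left(R \right)} = \sqrt{2 R} = \sqrt{2} \sqrt{R}$)
$P = 77$ ($P = 57 + 20 = 77$)
$E = \frac{28227969}{4096}$ ($E = \left(77 + \left(6 + \left(\frac{1}{-8}\right)^{2}\right)\right)^{2} = \left(77 + \left(6 + \left(- \frac{1}{8}\right)^{2}\right)\right)^{2} = \left(77 + \left(6 + \frac{1}{64}\right)\right)^{2} = \left(77 + \frac{385}{64}\right)^{2} = \left(\frac{5313}{64}\right)^{2} = \frac{28227969}{4096} \approx 6891.6$)
$E - r{\left(-77 \right)} = \frac{28227969}{4096} - \sqrt{2} \sqrt{-77} = \frac{28227969}{4096} - \sqrt{2} i \sqrt{77} = \frac{28227969}{4096} - i \sqrt{154}$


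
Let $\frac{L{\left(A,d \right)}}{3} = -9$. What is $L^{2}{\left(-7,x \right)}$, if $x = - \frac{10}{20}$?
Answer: $729$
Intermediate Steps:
$x = - \frac{1}{2}$ ($x = \left(-10\right) \frac{1}{20} = - \frac{1}{2} \approx -0.5$)
$L{\left(A,d \right)} = -27$ ($L{\left(A,d \right)} = 3 \left(-9\right) = -27$)
$L^{2}{\left(-7,x \right)} = \left(-27\right)^{2} = 729$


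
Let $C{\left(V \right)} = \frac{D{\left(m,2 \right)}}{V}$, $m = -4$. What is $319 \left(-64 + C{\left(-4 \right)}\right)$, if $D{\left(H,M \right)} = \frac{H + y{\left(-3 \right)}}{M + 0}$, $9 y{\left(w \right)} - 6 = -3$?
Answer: $- \frac{486475}{24} \approx -20270.0$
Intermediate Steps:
$y{\left(w \right)} = \frac{1}{3}$ ($y{\left(w \right)} = \frac{2}{3} + \frac{1}{9} \left(-3\right) = \frac{2}{3} - \frac{1}{3} = \frac{1}{3}$)
$D{\left(H,M \right)} = \frac{\frac{1}{3} + H}{M}$ ($D{\left(H,M \right)} = \frac{H + \frac{1}{3}}{M + 0} = \frac{\frac{1}{3} + H}{M}$)
$C{\left(V \right)} = - \frac{11}{6 V}$ ($C{\left(V \right)} = \frac{\frac{1}{2} \left(\frac{1}{3} - 4\right)}{V} = \frac{\frac{1}{2} \left(- \frac{11}{3}\right)}{V} = - \frac{11}{6 V}$)
$319 \left(-64 + C{\left(-4 \right)}\right) = 319 \left(-64 - \frac{11}{6 \left(-4\right)}\right) = 319 \left(-64 - - \frac{11}{24}\right) = 319 \left(-64 + \frac{11}{24}\right) = 319 \left(- \frac{1525}{24}\right) = - \frac{486475}{24}$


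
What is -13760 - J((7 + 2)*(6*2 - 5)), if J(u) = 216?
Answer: -13976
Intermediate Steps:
-13760 - J((7 + 2)*(6*2 - 5)) = -13760 - 1*216 = -13760 - 216 = -13976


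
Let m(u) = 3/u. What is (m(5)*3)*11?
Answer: 99/5 ≈ 19.800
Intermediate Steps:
(m(5)*3)*11 = ((3/5)*3)*11 = ((3*(⅕))*3)*11 = ((⅗)*3)*11 = (9/5)*11 = 99/5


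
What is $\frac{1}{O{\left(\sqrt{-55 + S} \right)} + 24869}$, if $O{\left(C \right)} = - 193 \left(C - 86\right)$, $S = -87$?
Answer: $\frac{41467}{1724801447} + \frac{193 i \sqrt{142}}{1724801447} \approx 2.4042 \cdot 10^{-5} + 1.3334 \cdot 10^{-6} i$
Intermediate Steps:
$O{\left(C \right)} = 16598 - 193 C$ ($O{\left(C \right)} = - 193 \left(-86 + C\right) = 16598 - 193 C$)
$\frac{1}{O{\left(\sqrt{-55 + S} \right)} + 24869} = \frac{1}{\left(16598 - 193 \sqrt{-55 - 87}\right) + 24869} = \frac{1}{\left(16598 - 193 \sqrt{-142}\right) + 24869} = \frac{1}{\left(16598 - 193 i \sqrt{142}\right) + 24869} = \frac{1}{41467 - 193 i \sqrt{142}}$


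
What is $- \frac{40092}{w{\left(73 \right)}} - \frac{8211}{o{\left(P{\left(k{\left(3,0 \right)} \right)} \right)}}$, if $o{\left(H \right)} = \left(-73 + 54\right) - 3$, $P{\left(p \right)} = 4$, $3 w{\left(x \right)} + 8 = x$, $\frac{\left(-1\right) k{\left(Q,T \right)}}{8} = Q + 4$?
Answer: $- \frac{162489}{110} \approx -1477.2$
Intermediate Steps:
$k{\left(Q,T \right)} = -32 - 8 Q$ ($k{\left(Q,T \right)} = - 8 \left(Q + 4\right) = - 8 \left(4 + Q\right) = -32 - 8 Q$)
$w{\left(x \right)} = - \frac{8}{3} + \frac{x}{3}$
$o{\left(H \right)} = -22$ ($o{\left(H \right)} = -19 - 3 = -22$)
$- \frac{40092}{w{\left(73 \right)}} - \frac{8211}{o{\left(P{\left(k{\left(3,0 \right)} \right)} \right)}} = - \frac{40092}{- \frac{8}{3} + \frac{1}{3} \cdot 73} - \frac{8211}{-22} = - \frac{40092}{- \frac{8}{3} + \frac{73}{3}} - - \frac{8211}{22} = - \frac{40092}{\frac{65}{3}} + \frac{8211}{22} = \left(-40092\right) \frac{3}{65} + \frac{8211}{22} = - \frac{9252}{5} + \frac{8211}{22} = - \frac{162489}{110}$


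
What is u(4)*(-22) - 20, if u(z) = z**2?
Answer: -372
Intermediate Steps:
u(4)*(-22) - 20 = 4**2*(-22) - 20 = 16*(-22) - 20 = -352 - 20 = -372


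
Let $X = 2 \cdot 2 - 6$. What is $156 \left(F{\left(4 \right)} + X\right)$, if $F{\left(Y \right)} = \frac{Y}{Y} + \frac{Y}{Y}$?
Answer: $0$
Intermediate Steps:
$F{\left(Y \right)} = 2$ ($F{\left(Y \right)} = 1 + 1 = 2$)
$X = -2$ ($X = 4 - 6 = -2$)
$156 \left(F{\left(4 \right)} + X\right) = 156 \left(2 - 2\right) = 156 \cdot 0 = 0$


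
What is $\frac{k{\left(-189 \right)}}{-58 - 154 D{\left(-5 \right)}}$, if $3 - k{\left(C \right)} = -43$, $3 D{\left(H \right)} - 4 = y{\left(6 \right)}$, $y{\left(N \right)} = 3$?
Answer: $- \frac{69}{626} \approx -0.11022$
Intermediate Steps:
$D{\left(H \right)} = \frac{7}{3}$ ($D{\left(H \right)} = \frac{4}{3} + \frac{1}{3} \cdot 3 = \frac{4}{3} + 1 = \frac{7}{3}$)
$k{\left(C \right)} = 46$ ($k{\left(C \right)} = 3 - -43 = 3 + 43 = 46$)
$\frac{k{\left(-189 \right)}}{-58 - 154 D{\left(-5 \right)}} = \frac{46}{-58 - \frac{1078}{3}} = \frac{46}{- \frac{1252}{3}} = 46 \left(- \frac{3}{1252}\right) = - \frac{69}{626}$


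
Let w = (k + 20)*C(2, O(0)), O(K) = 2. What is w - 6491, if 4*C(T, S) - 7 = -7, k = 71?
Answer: -6491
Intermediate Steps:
C(T, S) = 0 (C(T, S) = 7/4 + (¼)*(-7) = 7/4 - 7/4 = 0)
w = 0 (w = (71 + 20)*0 = 91*0 = 0)
w - 6491 = 0 - 6491 = -6491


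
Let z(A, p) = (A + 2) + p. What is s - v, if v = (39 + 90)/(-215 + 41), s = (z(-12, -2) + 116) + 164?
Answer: 15587/58 ≈ 268.74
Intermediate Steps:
z(A, p) = 2 + A + p (z(A, p) = (2 + A) + p = 2 + A + p)
s = 268 (s = ((2 - 12 - 2) + 116) + 164 = (-12 + 116) + 164 = 104 + 164 = 268)
v = -43/58 (v = 129/(-174) = 129*(-1/174) = -43/58 ≈ -0.74138)
s - v = 268 - 1*(-43/58) = 268 + 43/58 = 15587/58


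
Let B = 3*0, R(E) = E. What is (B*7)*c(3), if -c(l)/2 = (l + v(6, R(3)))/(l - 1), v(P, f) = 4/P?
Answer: 0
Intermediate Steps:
B = 0
c(l) = -2*(2/3 + l)/(-1 + l) (c(l) = -2*(l + 4/6)/(l - 1) = -2*(l + 4*(1/6))/(-1 + l) = -2*(l + 2/3)/(-1 + l) = -2*(2/3 + l)/(-1 + l))
(B*7)*c(3) = (0*7)*(2*(-2 - 3*3)/(3*(-1 + 3))) = 0*((2/3)*(-2 - 9)/2) = 0*((2/3)*(1/2)*(-11)) = 0*(-11/3) = 0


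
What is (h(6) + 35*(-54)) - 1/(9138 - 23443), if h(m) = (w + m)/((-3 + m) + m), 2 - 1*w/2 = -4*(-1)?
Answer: -243299431/128745 ≈ -1889.8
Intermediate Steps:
w = -4 (w = 4 - (-8)*(-1) = 4 - 2*4 = 4 - 8 = -4)
h(m) = (-4 + m)/(-3 + 2*m) (h(m) = (-4 + m)/((-3 + m) + m) = (-4 + m)/(-3 + 2*m))
(h(6) + 35*(-54)) - 1/(9138 - 23443) = ((-4 + 6)/(-3 + 2*6) + 35*(-54)) - 1/(9138 - 23443) = (2/(-3 + 12) - 1890) - 1/(-14305) = (2/9 - 1890) - 1*(-1/14305) = ((⅑)*2 - 1890) + 1/14305 = (2/9 - 1890) + 1/14305 = -17008/9 + 1/14305 = -243299431/128745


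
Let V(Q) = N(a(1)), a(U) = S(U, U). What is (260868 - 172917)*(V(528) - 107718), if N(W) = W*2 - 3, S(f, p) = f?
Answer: -9473993769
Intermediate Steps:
a(U) = U
N(W) = -3 + 2*W (N(W) = 2*W - 3 = -3 + 2*W)
V(Q) = -1 (V(Q) = -3 + 2*1 = -3 + 2 = -1)
(260868 - 172917)*(V(528) - 107718) = (260868 - 172917)*(-1 - 107718) = 87951*(-107719) = -9473993769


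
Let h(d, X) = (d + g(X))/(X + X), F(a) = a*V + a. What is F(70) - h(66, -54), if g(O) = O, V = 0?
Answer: 631/9 ≈ 70.111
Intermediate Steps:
F(a) = a (F(a) = a*0 + a = 0 + a = a)
h(d, X) = (X + d)/(2*X) (h(d, X) = (d + X)/(X + X) = (X + d)/((2*X)) = (X + d)*(1/(2*X)) = (X + d)/(2*X))
F(70) - h(66, -54) = 70 - (-54 + 66)/(2*(-54)) = 70 - (-1)*12/(2*54) = 70 - 1*(-1/9) = 70 + 1/9 = 631/9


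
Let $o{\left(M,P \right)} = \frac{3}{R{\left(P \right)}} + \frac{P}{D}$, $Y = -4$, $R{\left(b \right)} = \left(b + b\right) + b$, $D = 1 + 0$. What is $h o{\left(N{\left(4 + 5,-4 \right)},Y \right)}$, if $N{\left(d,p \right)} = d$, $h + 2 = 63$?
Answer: $- \frac{1037}{4} \approx -259.25$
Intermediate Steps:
$D = 1$
$R{\left(b \right)} = 3 b$ ($R{\left(b \right)} = 2 b + b = 3 b$)
$h = 61$ ($h = -2 + 63 = 61$)
$o{\left(M,P \right)} = P + \frac{1}{P}$ ($o{\left(M,P \right)} = \frac{3}{3 P} + \frac{P}{1} = 3 \frac{1}{3 P} + P 1 = \frac{1}{P} + P = P + \frac{1}{P}$)
$h o{\left(N{\left(4 + 5,-4 \right)},Y \right)} = 61 \left(-4 + \frac{1}{-4}\right) = 61 \left(-4 - \frac{1}{4}\right) = 61 \left(- \frac{17}{4}\right) = - \frac{1037}{4}$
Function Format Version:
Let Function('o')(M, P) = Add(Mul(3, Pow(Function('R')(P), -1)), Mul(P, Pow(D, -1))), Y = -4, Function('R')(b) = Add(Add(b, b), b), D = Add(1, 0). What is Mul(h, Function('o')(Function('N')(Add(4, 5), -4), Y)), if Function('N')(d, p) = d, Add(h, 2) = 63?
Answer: Rational(-1037, 4) ≈ -259.25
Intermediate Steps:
D = 1
Function('R')(b) = Mul(3, b) (Function('R')(b) = Add(Mul(2, b), b) = Mul(3, b))
h = 61 (h = Add(-2, 63) = 61)
Function('o')(M, P) = Add(P, Pow(P, -1)) (Function('o')(M, P) = Add(Mul(3, Pow(Mul(3, P), -1)), Mul(P, Pow(1, -1))) = Add(Mul(3, Mul(Rational(1, 3), Pow(P, -1))), Mul(P, 1)) = Add(Pow(P, -1), P) = Add(P, Pow(P, -1)))
Mul(h, Function('o')(Function('N')(Add(4, 5), -4), Y)) = Mul(61, Add(-4, Pow(-4, -1))) = Mul(61, Add(-4, Rational(-1, 4))) = Mul(61, Rational(-17, 4)) = Rational(-1037, 4)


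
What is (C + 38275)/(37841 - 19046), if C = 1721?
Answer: 13332/6265 ≈ 2.1280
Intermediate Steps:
(C + 38275)/(37841 - 19046) = (1721 + 38275)/(37841 - 19046) = 39996/18795 = 39996*(1/18795) = 13332/6265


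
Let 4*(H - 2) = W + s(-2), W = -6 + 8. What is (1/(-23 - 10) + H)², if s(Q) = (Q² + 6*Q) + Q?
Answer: 1/1089 ≈ 0.00091827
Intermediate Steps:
s(Q) = Q² + 7*Q
W = 2
H = 0 (H = 2 + (2 - 2*(7 - 2))/4 = 2 + (2 - 2*5)/4 = 2 + (2 - 10)/4 = 2 + (¼)*(-8) = 2 - 2 = 0)
(1/(-23 - 10) + H)² = (1/(-23 - 10) + 0)² = (1/(-33) + 0)² = (-1/33 + 0)² = (-1/33)² = 1/1089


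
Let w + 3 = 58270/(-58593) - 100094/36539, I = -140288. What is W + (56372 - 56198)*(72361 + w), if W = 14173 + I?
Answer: 8894511623578217/713643209 ≈ 1.2464e+7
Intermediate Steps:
W = -126115 (W = 14173 - 140288 = -126115)
w = -14416724153/2140929627 (w = -3 + (58270/(-58593) - 100094/36539) = -3 + (58270*(-1/58593) - 100094*1/36539) = -3 + (-58270/58593 - 100094/36539) = -3 - 7993935272/2140929627 = -14416724153/2140929627 ≈ -6.7339)
W + (56372 - 56198)*(72361 + w) = -126115 + (56372 - 56198)*(72361 - 14416724153/2140929627) = -126115 + 174*(154905392015194/2140929627) = -126115 + 8984512736881252/713643209 = 8894511623578217/713643209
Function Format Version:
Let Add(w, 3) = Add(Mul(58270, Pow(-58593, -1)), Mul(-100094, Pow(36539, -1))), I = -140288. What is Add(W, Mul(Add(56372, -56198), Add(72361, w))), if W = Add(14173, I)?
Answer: Rational(8894511623578217, 713643209) ≈ 1.2464e+7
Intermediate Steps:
W = -126115 (W = Add(14173, -140288) = -126115)
w = Rational(-14416724153, 2140929627) (w = Add(-3, Add(Mul(58270, Pow(-58593, -1)), Mul(-100094, Pow(36539, -1)))) = Add(-3, Add(Mul(58270, Rational(-1, 58593)), Mul(-100094, Rational(1, 36539)))) = Add(-3, Add(Rational(-58270, 58593), Rational(-100094, 36539))) = Add(-3, Rational(-7993935272, 2140929627)) = Rational(-14416724153, 2140929627) ≈ -6.7339)
Add(W, Mul(Add(56372, -56198), Add(72361, w))) = Add(-126115, Mul(Add(56372, -56198), Add(72361, Rational(-14416724153, 2140929627)))) = Add(-126115, Mul(174, Rational(154905392015194, 2140929627))) = Add(-126115, Rational(8984512736881252, 713643209)) = Rational(8894511623578217, 713643209)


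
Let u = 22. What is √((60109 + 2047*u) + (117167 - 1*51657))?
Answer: √170653 ≈ 413.10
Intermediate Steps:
√((60109 + 2047*u) + (117167 - 1*51657)) = √((60109 + 2047*22) + (117167 - 1*51657)) = √((60109 + 45034) + (117167 - 51657)) = √(105143 + 65510) = √170653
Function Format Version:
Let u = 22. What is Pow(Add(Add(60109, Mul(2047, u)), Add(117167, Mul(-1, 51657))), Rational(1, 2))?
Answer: Pow(170653, Rational(1, 2)) ≈ 413.10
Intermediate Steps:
Pow(Add(Add(60109, Mul(2047, u)), Add(117167, Mul(-1, 51657))), Rational(1, 2)) = Pow(Add(Add(60109, Mul(2047, 22)), Add(117167, Mul(-1, 51657))), Rational(1, 2)) = Pow(Add(Add(60109, 45034), Add(117167, -51657)), Rational(1, 2)) = Pow(Add(105143, 65510), Rational(1, 2)) = Pow(170653, Rational(1, 2))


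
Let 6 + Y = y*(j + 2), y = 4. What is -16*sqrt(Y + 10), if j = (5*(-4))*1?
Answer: -32*I*sqrt(17) ≈ -131.94*I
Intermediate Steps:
j = -20 (j = -20*1 = -20)
Y = -78 (Y = -6 + 4*(-20 + 2) = -6 + 4*(-18) = -6 - 72 = -78)
-16*sqrt(Y + 10) = -16*sqrt(-78 + 10) = -32*I*sqrt(17)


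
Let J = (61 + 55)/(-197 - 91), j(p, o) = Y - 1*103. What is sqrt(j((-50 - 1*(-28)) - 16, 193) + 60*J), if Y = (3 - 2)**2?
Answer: I*sqrt(4542)/6 ≈ 11.232*I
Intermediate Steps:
Y = 1 (Y = 1**2 = 1)
j(p, o) = -102 (j(p, o) = 1 - 1*103 = 1 - 103 = -102)
J = -29/72 (J = 116/(-288) = 116*(-1/288) = -29/72 ≈ -0.40278)
sqrt(j((-50 - 1*(-28)) - 16, 193) + 60*J) = sqrt(-102 + 60*(-29/72)) = sqrt(-102 - 145/6) = sqrt(-757/6) = I*sqrt(4542)/6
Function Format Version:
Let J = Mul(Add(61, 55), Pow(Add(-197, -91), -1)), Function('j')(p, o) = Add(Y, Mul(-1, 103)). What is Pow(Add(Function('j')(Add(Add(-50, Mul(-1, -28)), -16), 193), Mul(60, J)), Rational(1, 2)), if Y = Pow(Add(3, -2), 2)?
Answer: Mul(Rational(1, 6), I, Pow(4542, Rational(1, 2))) ≈ Mul(11.232, I)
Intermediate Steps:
Y = 1 (Y = Pow(1, 2) = 1)
Function('j')(p, o) = -102 (Function('j')(p, o) = Add(1, Mul(-1, 103)) = Add(1, -103) = -102)
J = Rational(-29, 72) (J = Mul(116, Pow(-288, -1)) = Mul(116, Rational(-1, 288)) = Rational(-29, 72) ≈ -0.40278)
Pow(Add(Function('j')(Add(Add(-50, Mul(-1, -28)), -16), 193), Mul(60, J)), Rational(1, 2)) = Pow(Add(-102, Mul(60, Rational(-29, 72))), Rational(1, 2)) = Pow(Add(-102, Rational(-145, 6)), Rational(1, 2)) = Pow(Rational(-757, 6), Rational(1, 2)) = Mul(Rational(1, 6), I, Pow(4542, Rational(1, 2)))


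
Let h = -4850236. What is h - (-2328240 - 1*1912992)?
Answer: -609004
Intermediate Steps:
h - (-2328240 - 1*1912992) = -4850236 - (-2328240 - 1*1912992) = -4850236 - (-2328240 - 1912992) = -4850236 - 1*(-4241232) = -4850236 + 4241232 = -609004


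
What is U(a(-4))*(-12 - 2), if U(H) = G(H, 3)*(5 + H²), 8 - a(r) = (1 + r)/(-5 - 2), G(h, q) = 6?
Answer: -36648/7 ≈ -5235.4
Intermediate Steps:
a(r) = 57/7 + r/7 (a(r) = 8 - (1 + r)/(-5 - 2) = 8 - (1 + r)/(-7) = 8 - (1 + r)*(-1)/7 = 8 - (-⅐ - r/7) = 8 + (⅐ + r/7) = 57/7 + r/7)
U(H) = 30 + 6*H² (U(H) = 6*(5 + H²) = 30 + 6*H²)
U(a(-4))*(-12 - 2) = (30 + 6*(57/7 + (⅐)*(-4))²)*(-12 - 2) = (30 + 6*(57/7 - 4/7)²)*(-14) = (30 + 6*(53/7)²)*(-14) = (30 + 6*(2809/49))*(-14) = (30 + 16854/49)*(-14) = (18324/49)*(-14) = -36648/7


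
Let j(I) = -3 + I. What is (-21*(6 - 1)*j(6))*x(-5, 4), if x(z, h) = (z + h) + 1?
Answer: 0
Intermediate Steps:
x(z, h) = 1 + h + z (x(z, h) = (h + z) + 1 = 1 + h + z)
(-21*(6 - 1)*j(6))*x(-5, 4) = (-21*(6 - 1)*(-3 + 6))*(1 + 4 - 5) = -105*3*0 = -21*15*0 = -315*0 = 0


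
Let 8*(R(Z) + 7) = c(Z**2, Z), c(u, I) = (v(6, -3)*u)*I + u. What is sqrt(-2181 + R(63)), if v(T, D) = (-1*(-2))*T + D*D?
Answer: sqrt(2618726)/2 ≈ 809.12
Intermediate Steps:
v(T, D) = D**2 + 2*T (v(T, D) = 2*T + D**2 = D**2 + 2*T)
c(u, I) = u + 21*I*u (c(u, I) = (((-3)**2 + 2*6)*u)*I + u = ((9 + 12)*u)*I + u = (21*u)*I + u = 21*I*u + u = u + 21*I*u)
R(Z) = -7 + Z**2*(1 + 21*Z)/8 (R(Z) = -7 + (Z**2*(1 + 21*Z))/8 = -7 + Z**2*(1 + 21*Z)/8)
sqrt(-2181 + R(63)) = sqrt(-2181 + (-7 + (1/8)*63**2*(1 + 21*63))) = sqrt(-2181 + (-7 + (1/8)*3969*(1 + 1323))) = sqrt(-2181 + (-7 + (1/8)*3969*1324)) = sqrt(-2181 + (-7 + 1313739/2)) = sqrt(-2181 + 1313725/2) = sqrt(1309363/2) = sqrt(2618726)/2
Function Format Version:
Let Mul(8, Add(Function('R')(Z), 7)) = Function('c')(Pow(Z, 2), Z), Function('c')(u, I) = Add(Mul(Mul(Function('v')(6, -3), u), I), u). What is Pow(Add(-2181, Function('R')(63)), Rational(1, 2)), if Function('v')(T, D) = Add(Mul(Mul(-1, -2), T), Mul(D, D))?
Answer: Mul(Rational(1, 2), Pow(2618726, Rational(1, 2))) ≈ 809.12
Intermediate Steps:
Function('v')(T, D) = Add(Pow(D, 2), Mul(2, T)) (Function('v')(T, D) = Add(Mul(2, T), Pow(D, 2)) = Add(Pow(D, 2), Mul(2, T)))
Function('c')(u, I) = Add(u, Mul(21, I, u)) (Function('c')(u, I) = Add(Mul(Mul(Add(Pow(-3, 2), Mul(2, 6)), u), I), u) = Add(Mul(Mul(Add(9, 12), u), I), u) = Add(Mul(Mul(21, u), I), u) = Add(Mul(21, I, u), u) = Add(u, Mul(21, I, u)))
Function('R')(Z) = Add(-7, Mul(Rational(1, 8), Pow(Z, 2), Add(1, Mul(21, Z)))) (Function('R')(Z) = Add(-7, Mul(Rational(1, 8), Mul(Pow(Z, 2), Add(1, Mul(21, Z))))) = Add(-7, Mul(Rational(1, 8), Pow(Z, 2), Add(1, Mul(21, Z)))))
Pow(Add(-2181, Function('R')(63)), Rational(1, 2)) = Pow(Add(-2181, Add(-7, Mul(Rational(1, 8), Pow(63, 2), Add(1, Mul(21, 63))))), Rational(1, 2)) = Pow(Add(-2181, Add(-7, Mul(Rational(1, 8), 3969, Add(1, 1323)))), Rational(1, 2)) = Pow(Add(-2181, Add(-7, Mul(Rational(1, 8), 3969, 1324))), Rational(1, 2)) = Pow(Add(-2181, Add(-7, Rational(1313739, 2))), Rational(1, 2)) = Pow(Add(-2181, Rational(1313725, 2)), Rational(1, 2)) = Pow(Rational(1309363, 2), Rational(1, 2)) = Mul(Rational(1, 2), Pow(2618726, Rational(1, 2)))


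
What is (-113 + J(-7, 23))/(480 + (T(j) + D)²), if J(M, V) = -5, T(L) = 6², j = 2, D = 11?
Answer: -118/2689 ≈ -0.043882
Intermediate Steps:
T(L) = 36
(-113 + J(-7, 23))/(480 + (T(j) + D)²) = (-113 - 5)/(480 + (36 + 11)²) = -118/(480 + 47²) = -118/(480 + 2209) = -118/2689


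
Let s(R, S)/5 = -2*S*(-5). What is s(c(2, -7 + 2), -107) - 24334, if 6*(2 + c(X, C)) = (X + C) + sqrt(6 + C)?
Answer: -29684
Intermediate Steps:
c(X, C) = -2 + C/6 + X/6 + sqrt(6 + C)/6 (c(X, C) = -2 + ((X + C) + sqrt(6 + C))/6 = -2 + ((C + X) + sqrt(6 + C))/6 = -2 + (C + X + sqrt(6 + C))/6 = -2 + (C/6 + X/6 + sqrt(6 + C)/6) = -2 + C/6 + X/6 + sqrt(6 + C)/6)
s(R, S) = 50*S (s(R, S) = 5*(-2*S*(-5)) = 5*(10*S) = 50*S)
s(c(2, -7 + 2), -107) - 24334 = 50*(-107) - 24334 = -5350 - 24334 = -29684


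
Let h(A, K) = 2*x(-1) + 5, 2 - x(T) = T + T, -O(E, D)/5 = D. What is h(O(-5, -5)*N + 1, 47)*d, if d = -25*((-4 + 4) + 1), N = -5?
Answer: -325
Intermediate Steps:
O(E, D) = -5*D
x(T) = 2 - 2*T (x(T) = 2 - (T + T) = 2 - 2*T)
d = -25 (d = -25*(0 + 1) = -25*1 = -25)
h(A, K) = 13 (h(A, K) = 2*(2 - 2*(-1)) + 5 = 2*(2 + 2) + 5 = 2*4 + 5 = 8 + 5 = 13)
h(O(-5, -5)*N + 1, 47)*d = 13*(-25) = -325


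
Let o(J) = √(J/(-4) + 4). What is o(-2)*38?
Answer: 57*√2 ≈ 80.610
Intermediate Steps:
o(J) = √(4 - J/4) (o(J) = √(J*(-¼) + 4) = √(-J/4 + 4) = √(4 - J/4))
o(-2)*38 = (√(16 - 1*(-2))/2)*38 = (√(16 + 2)/2)*38 = (√18/2)*38 = ((3*√2)/2)*38 = (3*√2/2)*38 = 57*√2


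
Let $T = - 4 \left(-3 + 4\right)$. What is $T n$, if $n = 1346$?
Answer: $-5384$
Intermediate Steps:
$T = -4$ ($T = \left(-4\right) 1 = -4$)
$T n = \left(-4\right) 1346 = -5384$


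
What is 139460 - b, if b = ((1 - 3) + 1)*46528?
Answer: 185988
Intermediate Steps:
b = -46528 (b = (-2 + 1)*46528 = -1*46528 = -46528)
139460 - b = 139460 - 1*(-46528) = 139460 + 46528 = 185988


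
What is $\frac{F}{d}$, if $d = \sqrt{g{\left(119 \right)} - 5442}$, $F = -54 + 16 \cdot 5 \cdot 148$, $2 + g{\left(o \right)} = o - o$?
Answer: $- \frac{5893 i \sqrt{1361}}{1361} \approx - 159.74 i$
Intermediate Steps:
$g{\left(o \right)} = -2$ ($g{\left(o \right)} = -2 + \left(o - o\right) = -2 + 0 = -2$)
$F = 11786$ ($F = -54 + 80 \cdot 148 = -54 + 11840 = 11786$)
$d = 2 i \sqrt{1361}$ ($d = \sqrt{-2 - 5442} = \sqrt{-5444} = 2 i \sqrt{1361} \approx 73.783 i$)
$\frac{F}{d} = \frac{11786}{2 i \sqrt{1361}} = 11786 \left(- \frac{i \sqrt{1361}}{2722}\right) = - \frac{5893 i \sqrt{1361}}{1361}$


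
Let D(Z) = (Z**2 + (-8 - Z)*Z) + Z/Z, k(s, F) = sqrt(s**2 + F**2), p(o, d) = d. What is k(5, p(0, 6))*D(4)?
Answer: -31*sqrt(61) ≈ -242.12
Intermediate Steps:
k(s, F) = sqrt(F**2 + s**2)
D(Z) = 1 + Z**2 + Z*(-8 - Z) (D(Z) = (Z**2 + Z*(-8 - Z)) + 1 = 1 + Z**2 + Z*(-8 - Z))
k(5, p(0, 6))*D(4) = sqrt(6**2 + 5**2)*(1 - 8*4) = sqrt(36 + 25)*(1 - 32) = sqrt(61)*(-31) = -31*sqrt(61)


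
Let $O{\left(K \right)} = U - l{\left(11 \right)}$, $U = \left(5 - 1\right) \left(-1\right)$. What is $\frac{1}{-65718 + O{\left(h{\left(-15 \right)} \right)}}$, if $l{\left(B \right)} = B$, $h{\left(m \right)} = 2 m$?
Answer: $- \frac{1}{65733} \approx -1.5213 \cdot 10^{-5}$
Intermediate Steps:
$U = -4$ ($U = 4 \left(-1\right) = -4$)
$O{\left(K \right)} = -15$ ($O{\left(K \right)} = -4 - 11 = -15$)
$\frac{1}{-65718 + O{\left(h{\left(-15 \right)} \right)}} = \frac{1}{-65718 - 15} = \frac{1}{-65733} = - \frac{1}{65733}$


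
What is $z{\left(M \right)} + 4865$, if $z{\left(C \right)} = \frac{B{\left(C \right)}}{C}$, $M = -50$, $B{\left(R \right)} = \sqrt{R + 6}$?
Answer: $4865 - \frac{i \sqrt{11}}{25} \approx 4865.0 - 0.13266 i$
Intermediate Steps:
$B{\left(R \right)} = \sqrt{6 + R}$
$z{\left(C \right)} = \frac{\sqrt{6 + C}}{C}$
$z{\left(M \right)} + 4865 = \frac{\sqrt{6 - 50}}{-50} + 4865 = - \frac{\sqrt{-44}}{50} + 4865 = - \frac{2 i \sqrt{11}}{50} + 4865 = - \frac{i \sqrt{11}}{25} + 4865 = 4865 - \frac{i \sqrt{11}}{25}$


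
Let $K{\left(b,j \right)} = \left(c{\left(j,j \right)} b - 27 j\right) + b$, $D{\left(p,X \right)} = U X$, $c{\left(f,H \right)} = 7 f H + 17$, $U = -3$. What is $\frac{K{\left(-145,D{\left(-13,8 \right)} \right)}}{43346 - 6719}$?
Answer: $- \frac{195534}{12209} \approx -16.016$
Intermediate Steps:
$c{\left(f,H \right)} = 17 + 7 H f$ ($c{\left(f,H \right)} = 7 H f + 17 = 17 + 7 H f$)
$D{\left(p,X \right)} = - 3 X$
$K{\left(b,j \right)} = b - 27 j + b \left(17 + 7 j^{2}\right)$ ($K{\left(b,j \right)} = \left(\left(17 + 7 j j\right) b - 27 j\right) + b = \left(\left(17 + 7 j^{2}\right) b - 27 j\right) + b = \left(b \left(17 + 7 j^{2}\right) - 27 j\right) + b = \left(- 27 j + b \left(17 + 7 j^{2}\right)\right) + b = b - 27 j + b \left(17 + 7 j^{2}\right)$)
$\frac{K{\left(-145,D{\left(-13,8 \right)} \right)}}{43346 - 6719} = \frac{-145 - 27 \left(\left(-3\right) 8\right) - 145 \left(17 + 7 \left(\left(-3\right) 8\right)^{2}\right)}{43346 - 6719} = \frac{-145 - -648 - 145 \left(17 + 7 \left(-24\right)^{2}\right)}{43346 - 6719} = \frac{-145 + 648 - 145 \left(17 + 7 \cdot 576\right)}{36627} = \left(-145 + 648 - 145 \left(17 + 4032\right)\right) \frac{1}{36627} = \left(-145 + 648 - 587105\right) \frac{1}{36627} = \left(-586602\right) \frac{1}{36627} = - \frac{195534}{12209}$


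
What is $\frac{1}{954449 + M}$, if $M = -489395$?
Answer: $\frac{1}{465054} \approx 2.1503 \cdot 10^{-6}$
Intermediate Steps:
$\frac{1}{954449 + M} = \frac{1}{954449 - 489395} = \frac{1}{465054}$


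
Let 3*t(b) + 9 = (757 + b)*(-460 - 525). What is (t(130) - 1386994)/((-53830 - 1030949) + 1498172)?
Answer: -5034686/1240179 ≈ -4.0596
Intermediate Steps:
t(b) = -745654/3 - 985*b/3 (t(b) = -3 + ((757 + b)*(-460 - 525))/3 = -3 + ((757 + b)*(-985))/3 = -3 + (-745645 - 985*b)/3 = -3 + (-745645/3 - 985*b/3) = -745654/3 - 985*b/3)
(t(130) - 1386994)/((-53830 - 1030949) + 1498172) = ((-745654/3 - 985/3*130) - 1386994)/((-53830 - 1030949) + 1498172) = ((-745654/3 - 128050/3) - 1386994)/(-1084779 + 1498172) = (-873704/3 - 1386994)/413393 = -5034686/3*1/413393 = -5034686/1240179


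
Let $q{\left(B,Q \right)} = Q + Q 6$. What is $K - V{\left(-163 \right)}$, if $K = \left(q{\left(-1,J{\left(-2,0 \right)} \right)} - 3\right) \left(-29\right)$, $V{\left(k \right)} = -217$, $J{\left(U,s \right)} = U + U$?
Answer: $1116$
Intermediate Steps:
$J{\left(U,s \right)} = 2 U$
$q{\left(B,Q \right)} = 7 Q$ ($q{\left(B,Q \right)} = Q + 6 Q = 7 Q$)
$K = 899$ ($K = \left(7 \cdot 2 \left(-2\right) - 3\right) \left(-29\right) = \left(7 \left(-4\right) - 3\right) \left(-29\right) = \left(-28 - 3\right) \left(-29\right) = \left(-31\right) \left(-29\right) = 899$)
$K - V{\left(-163 \right)} = 899 - -217 = 899 + 217 = 1116$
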